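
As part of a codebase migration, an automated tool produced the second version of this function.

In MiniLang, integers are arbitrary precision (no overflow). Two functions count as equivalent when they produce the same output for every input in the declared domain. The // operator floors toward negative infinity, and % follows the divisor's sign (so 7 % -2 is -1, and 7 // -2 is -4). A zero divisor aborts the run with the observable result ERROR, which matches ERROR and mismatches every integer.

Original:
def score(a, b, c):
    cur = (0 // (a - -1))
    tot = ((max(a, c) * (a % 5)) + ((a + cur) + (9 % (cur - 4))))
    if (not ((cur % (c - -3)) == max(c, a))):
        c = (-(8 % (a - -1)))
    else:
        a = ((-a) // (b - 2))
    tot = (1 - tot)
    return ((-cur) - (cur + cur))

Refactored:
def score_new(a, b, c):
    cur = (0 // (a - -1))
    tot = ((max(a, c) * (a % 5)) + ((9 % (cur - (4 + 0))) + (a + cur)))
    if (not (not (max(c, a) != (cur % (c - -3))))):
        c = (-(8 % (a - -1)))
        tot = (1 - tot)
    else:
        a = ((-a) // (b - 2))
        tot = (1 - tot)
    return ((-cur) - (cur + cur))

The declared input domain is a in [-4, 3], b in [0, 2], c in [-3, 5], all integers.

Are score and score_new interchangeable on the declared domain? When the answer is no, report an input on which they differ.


Side by side, the visible changes include: comparison usage differs, arithmetic usage differs, boolean connective usage differs, statement counts differ, constant usage differs.
As a probe, take a=3, b=2, c=-2: score runs cur = 0; tot = 9; (not ((cur % (c - -3)) == max(c, a))) -> true; c = 0; tot = -8; return 0; score_new runs cur = 0; tot = 9; (not (not (max(c, a) != (cur % (c - -3))))) -> true; c = 0; tot = -8; return 0; both end at 0.
Sweeping the whole domain (216 inputs) finds no disagreement.
verdict: equivalent


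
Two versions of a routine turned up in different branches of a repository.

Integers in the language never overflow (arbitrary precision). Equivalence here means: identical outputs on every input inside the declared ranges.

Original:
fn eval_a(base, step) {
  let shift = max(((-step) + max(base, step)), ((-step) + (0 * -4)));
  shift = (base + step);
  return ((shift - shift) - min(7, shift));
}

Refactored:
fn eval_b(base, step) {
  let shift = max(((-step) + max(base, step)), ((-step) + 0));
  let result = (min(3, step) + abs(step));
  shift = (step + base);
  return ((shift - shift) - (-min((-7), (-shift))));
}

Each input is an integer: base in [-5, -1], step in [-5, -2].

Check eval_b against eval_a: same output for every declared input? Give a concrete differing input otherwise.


There is a counterexample at base=-5, step=-5: 10 on one side, -7 on the other.
eval_a: shift = 5; shift = -10; return 10
eval_b: shift = 5; result = 0; shift = -10; return -7
verdict: not equivalent; witness: base=-5, step=-5


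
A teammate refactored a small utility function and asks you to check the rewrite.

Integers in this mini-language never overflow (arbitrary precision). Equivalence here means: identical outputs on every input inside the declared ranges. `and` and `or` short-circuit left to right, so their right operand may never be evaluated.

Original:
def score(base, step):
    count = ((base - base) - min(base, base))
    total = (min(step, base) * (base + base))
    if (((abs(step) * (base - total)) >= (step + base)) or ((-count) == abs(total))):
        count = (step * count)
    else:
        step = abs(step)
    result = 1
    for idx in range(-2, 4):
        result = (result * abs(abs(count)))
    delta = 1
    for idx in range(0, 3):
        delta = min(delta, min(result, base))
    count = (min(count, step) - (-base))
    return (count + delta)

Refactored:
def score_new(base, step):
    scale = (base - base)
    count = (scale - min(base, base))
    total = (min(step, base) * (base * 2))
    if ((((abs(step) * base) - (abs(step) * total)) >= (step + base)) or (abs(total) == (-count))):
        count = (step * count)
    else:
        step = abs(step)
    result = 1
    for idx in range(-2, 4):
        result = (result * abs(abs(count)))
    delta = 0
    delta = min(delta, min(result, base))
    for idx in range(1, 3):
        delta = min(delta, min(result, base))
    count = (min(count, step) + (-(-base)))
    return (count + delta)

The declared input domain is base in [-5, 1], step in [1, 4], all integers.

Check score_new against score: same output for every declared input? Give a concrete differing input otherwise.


There is a counterexample at base=1, step=1: 1 on one side, 0 on the other.
score: count := -1 | total := 2 | (((abs(step) * (base - total)) >= (step + base)) or ((-count) == abs(total))): false | step := 1 | result := 1 | iter idx=-2: | result := 1 | iter idx=-1: | result := 1 | iter idx=0: | result := 1 | iter idx=1: | result := 1 | iter idx=2: | result := 1 | iter idx=3: | result := 1 | delta := 1 | iter idx=0: | delta := 1 | iter idx=1: | delta := 1 | iter idx=2: | delta := 1 | count := 0 | result 1
score_new: scale := 0 | count := -1 | total := 2 | ((((abs(step) * base) - (abs(step) * total)) >= (step + base)) or (abs(total) == (-count))): false | step := 1 | result := 1 | iter idx=-2: | result := 1 | iter idx=-1: | result := 1 | iter idx=0: | result := 1 | iter idx=1: | result := 1 | iter idx=2: | result := 1 | iter idx=3: | result := 1 | delta := 0 | delta := 0 | iter idx=1: | delta := 0 | iter idx=2: | delta := 0 | count := 0 | result 0
verdict: not equivalent; witness: base=1, step=1


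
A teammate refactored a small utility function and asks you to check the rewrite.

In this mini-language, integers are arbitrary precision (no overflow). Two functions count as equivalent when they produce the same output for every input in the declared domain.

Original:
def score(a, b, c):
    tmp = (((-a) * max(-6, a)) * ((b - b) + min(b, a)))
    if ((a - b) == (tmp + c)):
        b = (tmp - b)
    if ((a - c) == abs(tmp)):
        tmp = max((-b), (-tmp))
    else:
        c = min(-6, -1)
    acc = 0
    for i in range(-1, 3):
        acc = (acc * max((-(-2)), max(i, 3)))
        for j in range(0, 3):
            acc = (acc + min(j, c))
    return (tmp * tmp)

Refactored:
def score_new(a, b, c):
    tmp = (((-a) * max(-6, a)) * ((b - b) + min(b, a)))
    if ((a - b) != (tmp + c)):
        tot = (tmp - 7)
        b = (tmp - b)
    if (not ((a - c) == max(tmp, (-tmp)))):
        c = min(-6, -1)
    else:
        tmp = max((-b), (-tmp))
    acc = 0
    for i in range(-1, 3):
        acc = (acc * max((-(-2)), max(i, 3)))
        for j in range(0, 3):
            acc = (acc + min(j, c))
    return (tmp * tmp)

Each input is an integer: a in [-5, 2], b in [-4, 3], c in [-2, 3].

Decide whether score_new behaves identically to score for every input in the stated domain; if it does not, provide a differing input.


On input a=-1, b=0, c=-2, score returns 1 while score_new returns 0.
verdict: not equivalent; witness: a=-1, b=0, c=-2


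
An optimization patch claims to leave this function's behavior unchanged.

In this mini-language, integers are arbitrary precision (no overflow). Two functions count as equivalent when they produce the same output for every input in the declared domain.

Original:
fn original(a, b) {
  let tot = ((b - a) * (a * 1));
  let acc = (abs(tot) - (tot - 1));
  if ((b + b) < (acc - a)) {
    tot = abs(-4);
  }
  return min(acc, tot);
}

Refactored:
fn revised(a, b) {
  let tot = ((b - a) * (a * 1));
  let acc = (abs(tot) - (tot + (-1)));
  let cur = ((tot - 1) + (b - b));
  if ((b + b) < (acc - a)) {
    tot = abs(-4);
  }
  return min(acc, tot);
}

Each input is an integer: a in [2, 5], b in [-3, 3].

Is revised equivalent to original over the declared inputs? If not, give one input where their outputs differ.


A substantive addition is an assignment to `cur` whose value nothing reads; no result depends on it.
Tracing a=4, b=0: original: tot=-16, then acc=33, then ((b + b) < (acc - a)) is true, then tot=4, then returns 4 | revised: tot=-16, then acc=33, then cur=-17, then ((b + b) < (acc - a)) is true, then tot=4, then returns 4 — matching result 4.
Every one of the 28 inputs gives matching results.
verdict: equivalent


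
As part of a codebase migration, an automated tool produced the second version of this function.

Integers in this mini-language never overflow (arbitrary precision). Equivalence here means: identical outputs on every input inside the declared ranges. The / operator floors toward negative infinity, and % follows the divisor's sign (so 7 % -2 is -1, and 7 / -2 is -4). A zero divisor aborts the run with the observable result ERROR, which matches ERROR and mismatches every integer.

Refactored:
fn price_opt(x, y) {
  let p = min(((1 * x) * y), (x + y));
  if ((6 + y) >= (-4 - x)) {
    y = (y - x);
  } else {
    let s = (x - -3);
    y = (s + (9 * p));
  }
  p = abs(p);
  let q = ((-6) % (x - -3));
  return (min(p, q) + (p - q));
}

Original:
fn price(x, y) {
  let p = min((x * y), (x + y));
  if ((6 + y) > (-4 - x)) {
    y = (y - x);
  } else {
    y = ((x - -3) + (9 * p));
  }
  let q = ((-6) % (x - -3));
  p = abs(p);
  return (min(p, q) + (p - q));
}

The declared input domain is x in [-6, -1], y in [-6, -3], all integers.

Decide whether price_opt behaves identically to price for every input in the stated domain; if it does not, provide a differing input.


Equivalent. The suspicious edit (`((6 + y) > (-4 - x))` became `((6 + y) >= (-4 - x))`) never changes the result for any input inside the declared domain.
Sweeping the whole domain (24 inputs) finds no disagreement.
As a probe, take x=-4, y=-4: price runs p := -8 | ((6 + y) > (-4 - x)): true | y := 0 | q := 0 | p := 8 | result 8; price_opt runs p := -8 | ((6 + y) >= (-4 - x)): true | y := 0 | p := 8 | q := 0 | result 8; both end at 8.
verdict: equivalent


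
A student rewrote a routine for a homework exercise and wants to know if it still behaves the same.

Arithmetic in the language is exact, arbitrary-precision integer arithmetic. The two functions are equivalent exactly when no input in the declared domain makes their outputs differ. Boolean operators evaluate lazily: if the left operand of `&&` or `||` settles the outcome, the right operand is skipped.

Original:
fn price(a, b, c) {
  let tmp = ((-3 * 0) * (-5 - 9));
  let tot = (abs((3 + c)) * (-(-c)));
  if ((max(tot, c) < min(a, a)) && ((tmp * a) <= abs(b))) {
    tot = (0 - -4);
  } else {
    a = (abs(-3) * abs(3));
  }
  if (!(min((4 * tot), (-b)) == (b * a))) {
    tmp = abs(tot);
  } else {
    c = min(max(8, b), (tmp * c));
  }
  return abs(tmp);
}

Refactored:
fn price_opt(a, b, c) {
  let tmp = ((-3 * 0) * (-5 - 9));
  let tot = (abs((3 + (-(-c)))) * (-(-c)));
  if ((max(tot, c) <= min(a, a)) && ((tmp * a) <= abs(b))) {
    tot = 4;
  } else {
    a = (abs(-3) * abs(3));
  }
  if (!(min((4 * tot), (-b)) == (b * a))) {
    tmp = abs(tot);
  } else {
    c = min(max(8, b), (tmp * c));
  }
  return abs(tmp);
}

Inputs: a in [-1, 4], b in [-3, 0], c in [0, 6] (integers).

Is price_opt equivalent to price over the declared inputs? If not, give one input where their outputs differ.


Try a=0, b=-3, c=0.
price: tmp = 0; tot = 0; ((max(tot, c) < min(a, a)) && ((tmp * a) <= abs(b))) -> false; a = 9; (!(min((4 * tot), (-b)) == (b * a))) -> true; tmp = 0; return 0
price_opt: tmp = 0; tot = 0; ((max(tot, c) <= min(a, a)) && ((tmp * a) <= abs(b))) -> true; tot = 4; (!(min((4 * tot), (-b)) == (b * a))) -> true; tmp = 4; return 4
0 vs 4 — the two versions disagree here.
verdict: not equivalent; witness: a=0, b=-3, c=0


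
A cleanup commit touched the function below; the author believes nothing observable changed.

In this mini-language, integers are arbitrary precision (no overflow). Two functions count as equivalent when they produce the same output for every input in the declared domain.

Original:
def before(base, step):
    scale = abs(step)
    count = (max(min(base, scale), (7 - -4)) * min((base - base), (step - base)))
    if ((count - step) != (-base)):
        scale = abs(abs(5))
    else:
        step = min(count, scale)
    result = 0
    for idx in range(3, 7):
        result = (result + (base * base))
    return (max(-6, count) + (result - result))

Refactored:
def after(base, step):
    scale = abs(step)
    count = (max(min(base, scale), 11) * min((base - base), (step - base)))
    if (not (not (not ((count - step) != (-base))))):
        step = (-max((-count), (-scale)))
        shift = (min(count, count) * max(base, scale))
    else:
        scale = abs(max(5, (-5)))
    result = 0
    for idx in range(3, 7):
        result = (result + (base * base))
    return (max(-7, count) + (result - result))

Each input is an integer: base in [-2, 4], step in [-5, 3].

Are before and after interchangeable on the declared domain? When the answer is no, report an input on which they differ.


At base=-2, step=-5: before gives -6, after gives -7.
verdict: not equivalent; witness: base=-2, step=-5


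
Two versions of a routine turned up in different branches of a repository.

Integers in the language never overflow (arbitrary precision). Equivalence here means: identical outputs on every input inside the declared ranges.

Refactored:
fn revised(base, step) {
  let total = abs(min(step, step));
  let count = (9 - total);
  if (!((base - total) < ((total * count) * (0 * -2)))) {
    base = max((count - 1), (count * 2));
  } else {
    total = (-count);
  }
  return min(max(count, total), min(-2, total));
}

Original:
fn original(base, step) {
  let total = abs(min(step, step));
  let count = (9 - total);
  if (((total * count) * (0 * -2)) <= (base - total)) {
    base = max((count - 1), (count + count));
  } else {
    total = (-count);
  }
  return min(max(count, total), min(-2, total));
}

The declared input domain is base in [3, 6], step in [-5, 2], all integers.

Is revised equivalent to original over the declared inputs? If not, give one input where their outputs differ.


Side by side, the visible changes include: boolean connective usage differs, plus constant usage differs, plus arithmetic usage differs, plus comparison usage differs.
As a probe, take base=6, step=1: original runs total becomes 1; next count becomes 8; next (((total * count) * (0 * -2)) <= (base - total)) evaluates to true; next base becomes 16; next final value -2; revised runs total becomes 1; next count becomes 8; next (!((base - total) < ((total * count) * (0 * -2)))) evaluates to true; next base becomes 16; next final value -2; both end at -2.
Sweeping the whole domain (32 inputs) finds no disagreement.
verdict: equivalent


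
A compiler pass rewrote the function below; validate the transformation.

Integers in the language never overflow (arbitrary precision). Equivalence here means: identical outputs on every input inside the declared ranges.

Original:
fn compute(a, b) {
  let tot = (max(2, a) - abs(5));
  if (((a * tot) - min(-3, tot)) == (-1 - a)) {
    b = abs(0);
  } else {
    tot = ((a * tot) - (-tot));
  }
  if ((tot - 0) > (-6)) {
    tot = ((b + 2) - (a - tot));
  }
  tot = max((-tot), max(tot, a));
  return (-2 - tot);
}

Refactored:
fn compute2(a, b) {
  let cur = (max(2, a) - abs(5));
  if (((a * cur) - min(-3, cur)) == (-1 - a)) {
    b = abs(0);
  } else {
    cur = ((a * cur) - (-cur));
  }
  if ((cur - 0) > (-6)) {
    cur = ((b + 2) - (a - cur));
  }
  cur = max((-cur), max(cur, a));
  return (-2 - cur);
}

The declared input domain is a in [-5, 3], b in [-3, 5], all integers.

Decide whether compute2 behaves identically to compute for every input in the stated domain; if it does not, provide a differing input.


Behavior is preserved: although local variable names differ, the outputs never diverge.
As a probe, take a=-3, b=2: compute runs tot := -3 | (((a * tot) - min(-3, tot)) == (-1 - a)): false | tot := 6 | ((tot - 0) > (-6)): true | tot := 13 | tot := 13 | result -15; compute2 runs cur := -3 | (((a * cur) - min(-3, cur)) == (-1 - a)): false | cur := 6 | ((cur - 0) > (-6)): true | cur := 13 | cur := 13 | result -15; both end at -15.
Across all 81 domain points the two functions coincide.
verdict: equivalent


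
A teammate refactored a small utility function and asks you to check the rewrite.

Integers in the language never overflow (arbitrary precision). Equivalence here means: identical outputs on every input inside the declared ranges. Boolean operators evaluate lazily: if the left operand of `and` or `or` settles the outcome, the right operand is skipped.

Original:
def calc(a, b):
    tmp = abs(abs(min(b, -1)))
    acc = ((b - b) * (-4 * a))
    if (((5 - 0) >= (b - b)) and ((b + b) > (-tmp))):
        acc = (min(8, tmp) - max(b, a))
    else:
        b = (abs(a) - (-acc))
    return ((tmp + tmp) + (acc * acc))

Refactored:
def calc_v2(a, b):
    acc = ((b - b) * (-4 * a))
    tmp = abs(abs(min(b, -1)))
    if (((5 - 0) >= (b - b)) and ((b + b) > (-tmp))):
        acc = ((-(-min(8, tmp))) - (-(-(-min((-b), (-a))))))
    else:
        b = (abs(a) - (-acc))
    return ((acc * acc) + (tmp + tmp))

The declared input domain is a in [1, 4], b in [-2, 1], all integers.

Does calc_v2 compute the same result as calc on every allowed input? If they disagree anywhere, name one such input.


Although min/max/abs usage differs, 16/16 inputs agree.
verdict: equivalent


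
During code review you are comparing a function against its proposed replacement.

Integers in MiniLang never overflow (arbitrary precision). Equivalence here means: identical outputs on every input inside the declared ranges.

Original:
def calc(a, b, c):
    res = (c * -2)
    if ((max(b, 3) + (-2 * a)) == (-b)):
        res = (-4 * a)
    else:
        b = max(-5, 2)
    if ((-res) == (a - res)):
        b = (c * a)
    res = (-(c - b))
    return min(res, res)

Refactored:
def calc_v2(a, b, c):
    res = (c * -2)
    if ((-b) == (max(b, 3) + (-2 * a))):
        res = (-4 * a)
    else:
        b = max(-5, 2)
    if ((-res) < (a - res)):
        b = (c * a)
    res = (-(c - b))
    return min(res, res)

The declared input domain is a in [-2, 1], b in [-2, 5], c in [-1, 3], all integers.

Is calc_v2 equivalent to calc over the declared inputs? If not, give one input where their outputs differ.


Try a=0, b=-2, c=-1.
calc: res=2, then ((max(b, 3) + (-2 * a)) == (-b)) is false, then b=2, then ((-res) == (a - res)) is true, then b=0, then res=1, then returns 1
calc_v2: res=2, then ((-b) == (max(b, 3) + (-2 * a))) is false, then b=2, then ((-res) < (a - res)) is false, then res=3, then returns 3
1 against 3: the behavior changed.
verdict: not equivalent; witness: a=0, b=-2, c=-1


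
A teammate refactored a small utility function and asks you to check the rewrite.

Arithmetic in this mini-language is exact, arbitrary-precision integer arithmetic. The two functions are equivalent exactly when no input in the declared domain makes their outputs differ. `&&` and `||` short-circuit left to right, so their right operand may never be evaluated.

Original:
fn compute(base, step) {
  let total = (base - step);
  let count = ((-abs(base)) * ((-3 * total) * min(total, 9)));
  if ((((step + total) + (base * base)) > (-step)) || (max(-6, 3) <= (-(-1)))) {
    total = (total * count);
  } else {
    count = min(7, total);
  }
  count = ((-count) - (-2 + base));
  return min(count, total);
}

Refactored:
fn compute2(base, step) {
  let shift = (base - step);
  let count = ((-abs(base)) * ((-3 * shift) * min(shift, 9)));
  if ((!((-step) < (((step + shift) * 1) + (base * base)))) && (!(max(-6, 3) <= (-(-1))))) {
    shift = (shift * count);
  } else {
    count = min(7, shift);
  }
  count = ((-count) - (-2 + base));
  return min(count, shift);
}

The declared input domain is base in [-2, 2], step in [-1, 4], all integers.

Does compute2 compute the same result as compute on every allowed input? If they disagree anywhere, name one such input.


Run the pair on base=-2, step=-1.
compute: total=-1, then count=6, then ((((step + total) + (base * base)) > (-step)) || (max(-6, 3) <= (-(-1)))) is true, then total=-6, then count=-2, then returns -6
compute2: shift=-1, then count=6, then ((!((-step) < (((step + shift) * 1) + (base * base)))) && (!(max(-6, 3) <= (-(-1))))) is false, then count=-1, then count=5, then returns -1
-6 against -1: the behavior changed.
verdict: not equivalent; witness: base=-2, step=-1


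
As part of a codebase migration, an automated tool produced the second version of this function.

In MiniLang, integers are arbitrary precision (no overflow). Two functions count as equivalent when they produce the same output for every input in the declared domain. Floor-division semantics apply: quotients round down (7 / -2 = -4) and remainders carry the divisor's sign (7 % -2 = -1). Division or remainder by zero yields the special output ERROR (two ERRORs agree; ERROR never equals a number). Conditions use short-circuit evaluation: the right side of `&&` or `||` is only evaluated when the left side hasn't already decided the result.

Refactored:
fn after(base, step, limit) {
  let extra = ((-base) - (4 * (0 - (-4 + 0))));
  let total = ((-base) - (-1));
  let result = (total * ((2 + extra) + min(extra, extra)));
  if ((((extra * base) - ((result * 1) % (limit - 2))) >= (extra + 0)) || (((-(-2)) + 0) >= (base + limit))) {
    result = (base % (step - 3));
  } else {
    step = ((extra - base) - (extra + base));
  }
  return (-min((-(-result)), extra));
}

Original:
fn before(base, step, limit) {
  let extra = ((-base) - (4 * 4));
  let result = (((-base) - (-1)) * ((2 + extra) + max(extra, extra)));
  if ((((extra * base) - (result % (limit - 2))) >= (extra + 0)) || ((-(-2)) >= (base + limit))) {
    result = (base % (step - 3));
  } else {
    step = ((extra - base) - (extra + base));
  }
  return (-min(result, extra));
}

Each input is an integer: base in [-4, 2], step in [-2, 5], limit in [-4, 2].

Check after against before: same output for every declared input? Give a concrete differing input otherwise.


The one real change (`max(extra, extra)` became `min(extra, extra)`) has no effect anywhere in the declared ranges.
As a probe, take base=1, step=-2, limit=-1: before runs extra := -17 | result := 0 | ((((extra * base) - (result % (limit - 2))) >= (extra + 0)) || ((-(-2)) >= (base + limit))): true | result := -4 | result 17; after runs extra := -17 | total := 0 | result := 0 | ((((extra * base) - ((result * 1) % (limit - 2))) >= (extra + 0)) || (((-(-2)) + 0) >= (base + limit))): true | result := -4 | result 17; both end at 17.
Every one of the 392 inputs gives matching results.
verdict: equivalent


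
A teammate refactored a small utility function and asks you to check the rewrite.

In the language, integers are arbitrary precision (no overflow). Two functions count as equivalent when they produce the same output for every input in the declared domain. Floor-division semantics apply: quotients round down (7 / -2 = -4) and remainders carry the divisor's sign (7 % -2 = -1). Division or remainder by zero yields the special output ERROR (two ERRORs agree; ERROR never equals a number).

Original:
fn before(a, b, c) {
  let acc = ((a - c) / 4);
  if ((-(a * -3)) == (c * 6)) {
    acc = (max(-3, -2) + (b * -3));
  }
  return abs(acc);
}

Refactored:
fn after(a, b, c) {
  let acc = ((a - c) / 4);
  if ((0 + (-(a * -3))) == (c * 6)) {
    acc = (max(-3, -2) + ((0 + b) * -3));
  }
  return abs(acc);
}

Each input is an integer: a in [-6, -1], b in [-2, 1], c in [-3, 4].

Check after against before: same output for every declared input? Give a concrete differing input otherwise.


Changes here: arithmetic usage differs, plus constant usage differs; the full 192-point sweep finds no disagreement.
verdict: equivalent


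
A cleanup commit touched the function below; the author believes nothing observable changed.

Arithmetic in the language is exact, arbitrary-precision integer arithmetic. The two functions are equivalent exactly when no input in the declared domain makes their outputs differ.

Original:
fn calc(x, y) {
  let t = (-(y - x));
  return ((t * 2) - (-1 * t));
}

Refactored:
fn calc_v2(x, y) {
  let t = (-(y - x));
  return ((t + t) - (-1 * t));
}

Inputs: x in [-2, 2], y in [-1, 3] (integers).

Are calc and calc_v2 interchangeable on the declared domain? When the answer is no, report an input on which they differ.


Comparing the listings, the differences include: arithmetic usage differs, constant usage differs.
One worked example (x=0, y=0) — calc: t becomes 0; next final value 0; calc_v2: t becomes 0; next final value 0; agreement on 0.
Every one of the 25 inputs gives matching results.
verdict: equivalent


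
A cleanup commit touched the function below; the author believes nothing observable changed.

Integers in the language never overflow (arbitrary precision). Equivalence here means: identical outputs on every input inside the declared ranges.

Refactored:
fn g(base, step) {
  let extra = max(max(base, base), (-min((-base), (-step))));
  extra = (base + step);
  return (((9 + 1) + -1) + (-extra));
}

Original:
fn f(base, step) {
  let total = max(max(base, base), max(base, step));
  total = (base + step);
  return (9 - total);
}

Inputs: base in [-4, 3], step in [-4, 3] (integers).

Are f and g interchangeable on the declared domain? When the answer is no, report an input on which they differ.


Behavior is preserved: although min/max/abs usage differs, local variable names differ, arithmetic usage differs, constant usage differs, the outputs never diverge.
Tracing base=2, step=-1: f: total = 2; total = 1; return 8 | g: extra = 2; extra = 1; return 8 — matching result 8.
Checked all 64 inputs in the declared domain: the outputs agree on every one.
verdict: equivalent


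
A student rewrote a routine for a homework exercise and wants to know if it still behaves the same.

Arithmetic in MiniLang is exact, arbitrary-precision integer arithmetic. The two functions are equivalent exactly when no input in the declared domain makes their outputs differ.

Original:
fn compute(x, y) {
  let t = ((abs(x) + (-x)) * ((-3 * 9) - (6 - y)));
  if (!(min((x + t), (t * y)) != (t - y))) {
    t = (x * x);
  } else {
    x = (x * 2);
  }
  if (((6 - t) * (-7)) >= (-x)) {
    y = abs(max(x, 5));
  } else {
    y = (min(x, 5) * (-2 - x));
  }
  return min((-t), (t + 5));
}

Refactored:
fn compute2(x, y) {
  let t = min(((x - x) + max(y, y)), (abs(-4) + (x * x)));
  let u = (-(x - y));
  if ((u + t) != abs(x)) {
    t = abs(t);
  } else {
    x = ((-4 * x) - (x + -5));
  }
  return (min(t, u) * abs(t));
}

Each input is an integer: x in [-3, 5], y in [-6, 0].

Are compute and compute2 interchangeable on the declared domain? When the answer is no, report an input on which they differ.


Consider the input x=-3, y=-6.
compute: t becomes -234; next (!(min((x + t), (t * y)) != (t - y))) evaluates to false; next x becomes -6; next (((6 - t) * (-7)) >= (-x)) evaluates to false; next y becomes -24; next final value -229
compute2: t becomes -6; next u becomes -3; next ((u + t) != abs(x)) evaluates to true; next t becomes 6; next final value -18
-229 and -18 differ, so these are not the same function on this domain.
verdict: not equivalent; witness: x=-3, y=-6


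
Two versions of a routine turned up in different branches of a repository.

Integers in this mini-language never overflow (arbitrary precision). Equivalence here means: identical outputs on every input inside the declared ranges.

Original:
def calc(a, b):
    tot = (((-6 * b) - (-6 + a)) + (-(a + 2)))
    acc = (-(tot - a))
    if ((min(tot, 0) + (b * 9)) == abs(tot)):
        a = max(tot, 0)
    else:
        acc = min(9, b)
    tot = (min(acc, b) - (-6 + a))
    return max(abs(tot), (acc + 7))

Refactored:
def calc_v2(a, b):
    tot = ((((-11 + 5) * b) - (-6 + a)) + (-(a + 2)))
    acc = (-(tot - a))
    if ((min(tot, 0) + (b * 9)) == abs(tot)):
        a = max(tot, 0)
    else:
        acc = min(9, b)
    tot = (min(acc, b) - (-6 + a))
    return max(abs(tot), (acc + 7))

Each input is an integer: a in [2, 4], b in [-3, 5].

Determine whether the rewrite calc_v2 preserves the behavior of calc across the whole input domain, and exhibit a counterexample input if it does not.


Reading the diff, among the changes: arithmetic usage differs, and constant usage differs.
One worked example (a=4, b=-1) — calc: tot becomes 2; next acc becomes 2; next ((min(tot, 0) + (b * 9)) == abs(tot)) evaluates to false; next acc becomes -1; next tot becomes 1; next final value 6; calc_v2: tot becomes 2; next acc becomes 2; next ((min(tot, 0) + (b * 9)) == abs(tot)) evaluates to false; next acc becomes -1; next tot becomes 1; next final value 6; agreement on 6.
Checked all 27 inputs in the declared domain: the outputs agree on every one.
verdict: equivalent


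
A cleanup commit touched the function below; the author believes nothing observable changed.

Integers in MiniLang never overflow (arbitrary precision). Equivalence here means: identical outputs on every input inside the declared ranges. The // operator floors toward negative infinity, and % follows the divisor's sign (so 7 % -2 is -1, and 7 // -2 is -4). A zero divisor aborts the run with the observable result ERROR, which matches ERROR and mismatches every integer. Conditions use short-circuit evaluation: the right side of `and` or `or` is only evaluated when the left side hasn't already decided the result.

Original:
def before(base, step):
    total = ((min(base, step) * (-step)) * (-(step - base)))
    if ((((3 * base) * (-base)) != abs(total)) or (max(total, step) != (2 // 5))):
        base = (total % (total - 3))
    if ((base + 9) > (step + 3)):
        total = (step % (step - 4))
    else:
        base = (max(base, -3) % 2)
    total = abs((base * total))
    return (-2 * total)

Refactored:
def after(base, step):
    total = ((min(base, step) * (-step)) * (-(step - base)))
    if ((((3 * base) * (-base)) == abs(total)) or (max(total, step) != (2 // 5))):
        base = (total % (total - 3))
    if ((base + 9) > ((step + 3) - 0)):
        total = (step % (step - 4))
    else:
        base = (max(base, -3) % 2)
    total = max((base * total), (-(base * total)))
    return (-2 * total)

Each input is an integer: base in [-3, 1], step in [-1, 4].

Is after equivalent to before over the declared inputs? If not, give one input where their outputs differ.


There is a counterexample at base=-1, step=-1: 0 on one side, -2 on the other.
before: total := 0 | ((((3 * base) * (-base)) != abs(total)) or (max(total, step) != (2 // 5))): true | base := 0 | ((base + 9) > (step + 3)): true | total := -1 | total := 0 | result 0
after: total := 0 | ((((3 * base) * (-base)) == abs(total)) or (max(total, step) != (2 // 5))): false | ((base + 9) > ((step + 3) - 0)): true | total := -1 | total := 1 | result -2
verdict: not equivalent; witness: base=-1, step=-1


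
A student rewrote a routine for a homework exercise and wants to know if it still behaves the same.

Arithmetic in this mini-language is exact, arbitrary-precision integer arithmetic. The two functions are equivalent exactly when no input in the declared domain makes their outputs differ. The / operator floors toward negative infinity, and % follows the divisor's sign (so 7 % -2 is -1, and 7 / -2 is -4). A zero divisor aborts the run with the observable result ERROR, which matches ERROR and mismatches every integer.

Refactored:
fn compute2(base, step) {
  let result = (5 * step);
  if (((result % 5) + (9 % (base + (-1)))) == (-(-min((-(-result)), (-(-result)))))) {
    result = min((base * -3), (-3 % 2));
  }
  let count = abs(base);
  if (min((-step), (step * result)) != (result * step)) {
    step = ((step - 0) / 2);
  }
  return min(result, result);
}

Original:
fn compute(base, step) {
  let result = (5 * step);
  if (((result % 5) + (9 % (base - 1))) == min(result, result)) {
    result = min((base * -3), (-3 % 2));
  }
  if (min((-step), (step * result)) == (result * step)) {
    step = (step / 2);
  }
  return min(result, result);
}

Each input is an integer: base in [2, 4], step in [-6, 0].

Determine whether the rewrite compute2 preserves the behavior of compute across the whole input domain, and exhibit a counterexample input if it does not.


The one real change (`(min((-step), (step * result)) == (result * step))` became `(min((-step), (step * result)) != (result * step))`) has no effect anywhere in the declared ranges.
Tracing base=4, step=-2: compute: result := -10 | (((result % 5) + (9 % (base - 1))) == min(result, result)): false | (min((-step), (step * result)) == (result * step)): false | result -10 | compute2: result := -10 | (((result % 5) + (9 % (base + (-1)))) == (-(-min((-(-result)), (-(-result)))))): false | count := 4 | (min((-step), (step * result)) != (result * step)): true | step := -1 | result -10 — matching result -10.
Across all 21 domain points the two functions coincide.
verdict: equivalent


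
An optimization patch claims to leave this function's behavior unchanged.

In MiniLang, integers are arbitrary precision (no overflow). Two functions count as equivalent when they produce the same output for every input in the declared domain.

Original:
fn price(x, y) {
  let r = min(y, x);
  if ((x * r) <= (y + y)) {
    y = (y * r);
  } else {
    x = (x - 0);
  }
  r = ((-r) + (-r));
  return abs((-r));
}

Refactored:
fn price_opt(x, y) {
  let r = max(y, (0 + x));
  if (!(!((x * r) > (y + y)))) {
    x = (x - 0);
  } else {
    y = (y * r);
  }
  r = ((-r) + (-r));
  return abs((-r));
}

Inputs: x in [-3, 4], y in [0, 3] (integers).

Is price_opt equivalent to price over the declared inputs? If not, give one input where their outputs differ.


These are not equivalent — on x=-3, y=0 the outputs split (6 vs 0).
price: r becomes -3; next ((x * r) <= (y + y)) evaluates to false; next x becomes -3; next r becomes 6; next final value 6
price_opt: r becomes 0; next (!(!((x * r) > (y + y)))) evaluates to false; next y becomes 0; next r becomes 0; next final value 0
verdict: not equivalent; witness: x=-3, y=0


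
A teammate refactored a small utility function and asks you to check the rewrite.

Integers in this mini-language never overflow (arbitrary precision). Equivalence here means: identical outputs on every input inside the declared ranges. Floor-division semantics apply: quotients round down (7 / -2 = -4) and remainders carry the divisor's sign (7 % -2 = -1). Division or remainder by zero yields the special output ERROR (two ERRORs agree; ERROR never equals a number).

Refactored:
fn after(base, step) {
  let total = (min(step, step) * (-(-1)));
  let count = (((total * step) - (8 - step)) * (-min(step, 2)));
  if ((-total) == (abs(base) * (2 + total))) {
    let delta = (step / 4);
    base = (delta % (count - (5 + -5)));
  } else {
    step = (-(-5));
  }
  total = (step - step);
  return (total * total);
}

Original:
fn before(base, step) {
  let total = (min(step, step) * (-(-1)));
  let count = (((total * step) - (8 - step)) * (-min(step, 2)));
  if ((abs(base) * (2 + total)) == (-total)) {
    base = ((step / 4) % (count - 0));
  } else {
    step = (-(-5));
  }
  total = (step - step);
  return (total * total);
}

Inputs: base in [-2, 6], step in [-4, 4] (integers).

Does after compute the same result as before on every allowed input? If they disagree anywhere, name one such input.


Side by side, the visible changes include: local variable names differ, arithmetic usage differs, statement counts differ, constant usage differs.
One worked example (base=0, step=-2) — before: total becomes -2; next count becomes -12; next ((abs(base) * (2 + total)) == (-total)) evaluates to false; next step becomes 5; next total becomes 0; next final value 0; after: total becomes -2; next count becomes -12; next ((-total) == (abs(base) * (2 + total))) evaluates to false; next step becomes 5; next total becomes 0; next final value 0; agreement on 0.
Sweeping the whole domain (81 inputs) finds no disagreement.
verdict: equivalent


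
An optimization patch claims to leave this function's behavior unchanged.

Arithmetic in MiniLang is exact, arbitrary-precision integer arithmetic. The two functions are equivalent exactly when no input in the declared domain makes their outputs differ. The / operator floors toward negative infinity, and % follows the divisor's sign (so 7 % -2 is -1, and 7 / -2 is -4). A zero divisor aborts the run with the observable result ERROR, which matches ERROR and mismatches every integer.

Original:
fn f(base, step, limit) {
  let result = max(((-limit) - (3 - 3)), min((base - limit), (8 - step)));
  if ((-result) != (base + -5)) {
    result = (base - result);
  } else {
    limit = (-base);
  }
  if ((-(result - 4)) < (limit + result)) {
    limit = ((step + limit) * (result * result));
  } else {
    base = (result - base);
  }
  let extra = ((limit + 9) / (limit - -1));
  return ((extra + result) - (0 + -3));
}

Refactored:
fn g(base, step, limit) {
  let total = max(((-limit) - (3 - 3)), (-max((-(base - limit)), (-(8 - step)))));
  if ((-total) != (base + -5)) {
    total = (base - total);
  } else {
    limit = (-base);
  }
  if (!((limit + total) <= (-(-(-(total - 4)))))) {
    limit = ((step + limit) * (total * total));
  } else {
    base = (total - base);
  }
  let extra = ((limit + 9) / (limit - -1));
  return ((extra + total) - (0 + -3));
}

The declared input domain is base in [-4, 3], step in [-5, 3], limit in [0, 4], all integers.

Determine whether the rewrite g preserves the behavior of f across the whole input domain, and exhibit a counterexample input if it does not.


The two versions differ — the changes include min/max/abs usage differs; comparison usage differs; local variable names differ; boolean connective usage differs.
As a probe, take base=3, step=-1, limit=4: f runs result = -1; ((-result) != (base + -5)) -> true; result = 4; ((-(result - 4)) < (limit + result)) -> true; limit = 48; extra = 1; return 8; g runs total = -1; ((-total) != (base + -5)) -> true; total = 4; (!((limit + total) <= (-(-(-(total - 4)))))) -> true; limit = 48; extra = 1; return 8; both end at 8.
An exhaustive pass over the 360 declared inputs shows identical outputs.
verdict: equivalent


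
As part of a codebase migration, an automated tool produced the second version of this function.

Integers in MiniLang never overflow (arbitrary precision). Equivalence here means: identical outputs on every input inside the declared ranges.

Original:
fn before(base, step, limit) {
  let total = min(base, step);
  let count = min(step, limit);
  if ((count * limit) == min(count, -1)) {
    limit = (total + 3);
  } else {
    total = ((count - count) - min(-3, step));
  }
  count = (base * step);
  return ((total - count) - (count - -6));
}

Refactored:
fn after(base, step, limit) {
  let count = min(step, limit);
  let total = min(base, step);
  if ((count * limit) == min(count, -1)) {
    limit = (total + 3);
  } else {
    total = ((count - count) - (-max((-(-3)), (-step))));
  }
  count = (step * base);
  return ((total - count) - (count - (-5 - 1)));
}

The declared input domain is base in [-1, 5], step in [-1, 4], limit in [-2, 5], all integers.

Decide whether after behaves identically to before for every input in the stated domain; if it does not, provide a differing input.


Comparing the listings, the differences include: constant usage differs; min/max/abs usage differs; arithmetic usage differs.
Tracing base=-1, step=3, limit=5: before: total becomes -1; next count becomes 3; next ((count * limit) == min(count, -1)) evaluates to false; next total becomes 3; next count becomes -3; next final value 3 | after: count becomes 3; next total becomes -1; next ((count * limit) == min(count, -1)) evaluates to false; next total becomes 3; next count becomes -3; next final value 3 — matching result 3.
An exhaustive pass over the 336 declared inputs shows identical outputs.
verdict: equivalent


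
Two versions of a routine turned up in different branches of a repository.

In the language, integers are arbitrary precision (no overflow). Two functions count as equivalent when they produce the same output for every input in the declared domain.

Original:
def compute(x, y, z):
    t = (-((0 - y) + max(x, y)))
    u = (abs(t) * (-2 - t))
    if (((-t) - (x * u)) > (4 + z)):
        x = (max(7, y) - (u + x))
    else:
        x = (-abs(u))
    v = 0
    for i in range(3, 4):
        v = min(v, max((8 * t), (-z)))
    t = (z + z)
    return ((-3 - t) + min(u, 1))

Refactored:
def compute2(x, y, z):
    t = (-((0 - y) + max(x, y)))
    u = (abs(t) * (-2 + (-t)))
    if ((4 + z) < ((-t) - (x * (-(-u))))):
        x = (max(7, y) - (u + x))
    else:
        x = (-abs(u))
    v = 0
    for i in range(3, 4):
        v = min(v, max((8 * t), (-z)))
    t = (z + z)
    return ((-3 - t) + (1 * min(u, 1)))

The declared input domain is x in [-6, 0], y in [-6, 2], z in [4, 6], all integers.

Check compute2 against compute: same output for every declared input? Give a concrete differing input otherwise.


The two are interchangeable: arithmetic usage differs; also constant usage differs; also comparison usage differs, and every declared input agrees.
Spot check at x=-1, y=-3, z=4 — compute: t=-2, then u=0, then (((-t) - (x * u)) > (4 + z)) is false, then x=0, then v=0, then (i=3), then v=-4, then t=8, then returns -11. compute2: t=-2, then u=0, then ((4 + z) < ((-t) - (x * (-(-u))))) is false, then x=0, then v=0, then (i=3), then v=-4, then t=8, then returns -11. Both give -11.
Sweeping the whole domain (189 inputs) finds no disagreement.
verdict: equivalent
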